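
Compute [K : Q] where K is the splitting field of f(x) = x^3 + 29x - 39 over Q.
[K : Q] = 6

By the rational root test, any rational root of the monic integer polynomial f(x) = x^3 + 29x - 39 must be an integer dividing the constant term -39, i.e. one of ±{1, 3, 13, 39}. Evaluating: f(1) = -9, f(-1) = -69, f(3) = 75, f(-3) = -153, f(13) = 2535, f(-13) = -2613, f(39) = 60411, f(-39) = -60489; none is 0, so f has no rational root and is therefore irreducible over Q (a cubic with no linear factor over a field is irreducible). For an irreducible cubic, the Galois group is A_3 or S_3 according as the discriminant disc(f) = -4a^3 - 27b^2 = -4·(29)^3 - 27·(-39)^2 = -138623 is or is not a square in Q. Here disc(f) = -138623 is not a perfect square in Q, so the Galois group of f over Q is not contained in A_3 and must be all of S_3. The splitting field has degree |S_3| = 6 over Q, so [K : Q] = 6.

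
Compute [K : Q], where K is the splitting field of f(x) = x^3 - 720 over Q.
[K : Q] = 6

The roots of x^3 - 720 are ∛720, ω∛720, ω^2∛720 where ω = e^(2πi/3) is a primitive cube root of unity, so K = Q(∛720, ω). Now [Q(∛720):Q] = 3 (since 720 is not a perfect cube, x^3 - 720 is irreducible) and [Q(ω):Q] = 2. Both 2 and 3 divide [K:Q], and [K:Q] ≤ 3·2 = 6, so [K:Q] = 6. (Equivalently: Q(∛720) ⊂ R but ω ∉ R, so [K : Q(∛720)] = 2.)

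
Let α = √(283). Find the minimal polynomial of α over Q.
m_α(x) = x^2 - 283

α satisfies α^2 - 283 = 0, so x^2 - 283 annihilates α. Since d = 283 is squarefree and ≠ 1, it is not a perfect square in Q, so x^2 - 283 has no rational root and is therefore irreducible over Q (a degree-2 polynomial over a field is irreducible iff it has no root). Hence m_α(x) = x^2 - 283.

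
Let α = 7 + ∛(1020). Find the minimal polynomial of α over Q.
m_α(x) = x^3 - 21x^2 + 147x - 1363

Set β = α - 7 = ∛(1020), so β^3 = 1020. Then (α - 7)^3 - 1020 = 0, i.e. α is a root of g(x) = (x - 7)^3 - 1020 = x^3 - 21x^2 + 147x - 1363. Since g(x) = h(x - 7) where h(x) = x^3 - 1020, and h is irreducible over Q (because 1020 is not a perfect cube, so h has no rational root, and a monic cubic with no rational root is irreducible), g is also irreducible (irreducibility is preserved under the substitution x → x - 7). Hence m_α(x) = x^3 - 21x^2 + 147x - 1363.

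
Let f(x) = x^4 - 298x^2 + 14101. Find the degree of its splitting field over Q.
[K : Q] = 4

Solving the quadratic in x^2: x^2 = (298 ± √(298^2 - 4·14101))/2 = (298 ± √32400)/2 = (298 ± 180)/2, giving x^2 = 239 or x^2 = 59. So f(x) = (x^2 - 239)(x^2 - 59) and the roots of f are ±√239, ±√59. Hence the splitting field is K = Q(√239, √59). Since 239 and 59 are distinct squarefree integers > 1, their product 14101 is not a perfect square, so √59 ∉ Q(√239). By the tower law [K:Q] = [Q(√239,√59):Q(√239)] · [Q(√239):Q] = 2 · 2 = 4.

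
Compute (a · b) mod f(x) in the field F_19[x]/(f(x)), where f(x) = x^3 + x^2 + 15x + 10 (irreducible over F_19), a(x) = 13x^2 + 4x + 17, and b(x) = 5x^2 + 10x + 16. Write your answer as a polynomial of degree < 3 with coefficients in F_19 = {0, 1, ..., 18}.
a · b ≡ 14x^2 + 11 (mod f(x))

Multiply in F_19[x]: a(x)·b(x) = (13x^2 + 4x + 17)·(5x^2 + 10x + 16) = 8x^4 + 17x^3 + 10x^2 + 6x + 6. This has degree ≥ 3, so divide by f(x) over F_19: 8x^4 + 17x^3 + 10x^2 + 6x + 6 = (8x + 9)·(x^3 + x^2 + 15x + 10) + (14x^2 + 11). Hence a·b ≡ 14x^2 + 11 (mod f). (F_19[x]/(f) is a field with 19^3 = 6859 elements since f is irreducible of degree 3.)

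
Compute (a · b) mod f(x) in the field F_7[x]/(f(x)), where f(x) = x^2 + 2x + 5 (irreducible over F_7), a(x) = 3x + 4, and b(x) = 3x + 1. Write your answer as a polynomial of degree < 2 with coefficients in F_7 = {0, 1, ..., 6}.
a · b ≡ 4x + 1 (mod f(x))

Multiply in F_7[x]: a(x)·b(x) = (3x + 4)·(3x + 1) = 2x^2 + x + 4. This has degree ≥ 2, so divide by f(x) over F_7: 2x^2 + x + 4 = (2)·(x^2 + 2x + 5) + (4x + 1). Hence a·b ≡ 4x + 1 (mod f). (F_7[x]/(f) is a field with 7^2 = 49 elements since f is irreducible of degree 2.)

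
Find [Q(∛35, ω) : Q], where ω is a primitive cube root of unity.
[Q(∛35, ω) : Q] = 6

[Q(∛35):Q] = 3 (min poly x^3 - 35, irreducible since 35 is not a perfect cube). [Q(ω):Q] = 2 (min poly x^2 + x + 1). Since Q(∛35) ⊂ R and ω ∉ R, we have ω ∉ Q(∛35), so x^2 + x + 1 remains irreducible over Q(∛35) and [Q(∛35, ω) : Q(∛35)] = 2. By the tower law, [Q(∛35, ω) : Q] = 3 · 2 = 6. (In fact Q(∛35, ω) is the splitting field of x^3 - 35 over Q.)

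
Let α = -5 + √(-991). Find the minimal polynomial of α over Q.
m_α(x) = x^2 + 10x + 1016

From α + 5 = √(-991), squaring gives (α + 5)^2 = -991, i.e. α^2 + 10α + 25 = -991, so α^2 + 10α + 1016 = 0. The discriminant of x^2 + 10x + 1016 is (10)^2 - 4·(1016) = 100 - 4064 = -3964, and 4·(-991) is not a perfect square in Q since -991 is squarefree and ≠ 1. Hence x^2 + 10x + 1016 is irreducible over Q and is the minimal polynomial of α.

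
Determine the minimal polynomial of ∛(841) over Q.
m_α(x) = x^3 - 841

α satisfies α^3 = 841, so x^3 - 841 annihilates α. By the rational root test, a rational root p/q (in lowest terms) of x^3 - 841 would satisfy p^3 = 841 q^3, forcing q = 1 and p^3 = 841; but 841 is not a perfect cube, contradiction. A monic cubic over Q with no rational root is irreducible (any nontrivial factorization would include a linear factor). Hence x^3 - 841 is the minimal polynomial of α, and in particular [Q(α):Q] = 3.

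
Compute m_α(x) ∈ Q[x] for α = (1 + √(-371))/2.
m_α(x) = x^2 - x + 93

From 2α - 1 = √(-371), squaring gives (2α - 1)^2 = -371, i.e. 4α^2 - 4α + 1 = -371, so α^2 - α + (1 + 371)/4 = 0. Since -371 ≡ 1 (mod 4), (1 + 371)/4 = 93 ∈ Z. The polynomial x^2 - x + 93 has discriminant 1 - 4·(93) = -371, which is not a perfect square in Q (d = -371 is squarefree and ≠ 1), so x^2 - x + 93 is irreducible over Q. It is the minimal polynomial of α.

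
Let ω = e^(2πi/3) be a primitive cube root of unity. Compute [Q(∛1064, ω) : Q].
[Q(∛1064, ω) : Q] = 6

[Q(∛1064):Q] = 3 (min poly x^3 - 1064, irreducible since 1064 is not a perfect cube). [Q(ω):Q] = 2 (min poly x^2 + x + 1). Since Q(∛1064) ⊂ R and ω ∉ R, we have ω ∉ Q(∛1064), so x^2 + x + 1 remains irreducible over Q(∛1064) and [Q(∛1064, ω) : Q(∛1064)] = 2. By the tower law, [Q(∛1064, ω) : Q] = 3 · 2 = 6. (In fact Q(∛1064, ω) is the splitting field of x^3 - 1064 over Q.)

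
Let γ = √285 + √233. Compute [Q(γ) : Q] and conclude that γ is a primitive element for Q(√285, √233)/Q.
[Q(γ) : Q] = 4 (equivalently, Q(γ) = Q(√285, √233))

Obviously Q(γ) ⊆ Q(√285, √233), and [Q(√285, √233):Q] = 4 (since 285, 233 are distinct squarefree integers > 1 with 66405 not a perfect square). To show equality we compute the minimal polynomial of γ. From γ = √285 + √233: γ^2 = 285 + 2√(66405) + 233 = 518 + 2√(66405), so γ^2 - 518 = 2√(66405); squaring, (γ^2 - 518)^2 = 4·66405, i.e. γ^4 - 1036γ^2 + 268324 - 265620 = 0, i.e. γ^4 - 1036γ^2 + 2704 = 0. So γ is a root of x^4 - 1036x^2 + 2704. This polynomial is irreducible over Q: it has no rational root (each ±√285 ± √233 is irrational), and any factorization into two quadratics over Q would force √(66405) ∈ Q (pairing opposite roots) or √285, √233 ∈ Q (other pairings), all impossible. Hence [Q(γ):Q] = 4 = [Q(√285, √233):Q], so Q(γ) = Q(√285, √233).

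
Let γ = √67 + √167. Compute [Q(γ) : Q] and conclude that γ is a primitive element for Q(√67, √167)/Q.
[Q(γ) : Q] = 4 (equivalently, Q(γ) = Q(√67, √167))

Obviously Q(γ) ⊆ Q(√67, √167), and [Q(√67, √167):Q] = 4 (since 67, 167 are distinct squarefree integers > 1 with 11189 not a perfect square). To show equality we compute the minimal polynomial of γ. From γ = √67 + √167: γ^2 = 67 + 2√(11189) + 167 = 234 + 2√(11189), so γ^2 - 234 = 2√(11189); squaring, (γ^2 - 234)^2 = 4·11189, i.e. γ^4 - 468γ^2 + 54756 - 44756 = 0, i.e. γ^4 - 468γ^2 + 10000 = 0. So γ is a root of x^4 - 468x^2 + 10000. This polynomial is irreducible over Q: it has no rational root (each ±√67 ± √167 is irrational), and any factorization into two quadratics over Q would force √(11189) ∈ Q (pairing opposite roots) or √67, √167 ∈ Q (other pairings), all impossible. Hence [Q(γ):Q] = 4 = [Q(√67, √167):Q], so Q(γ) = Q(√67, √167).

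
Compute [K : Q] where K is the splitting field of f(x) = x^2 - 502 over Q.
[K : Q] = 2

f(x) = x^2 - 502 factors as (x - √502)(x + √502). The splitting field is K = Q(√502). Since 502 is squarefree and > 1, it is not a perfect square, so x^2 - 502 is irreducible over Q and [Q(√502) : Q] = 2. Hence [K : Q] = 2.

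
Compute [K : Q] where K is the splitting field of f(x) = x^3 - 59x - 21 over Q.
[K : Q] = 6

By the rational root test, any rational root of the monic integer polynomial f(x) = x^3 - 59x - 21 must be an integer dividing the constant term -21, i.e. one of ±{1, 3, 7, 21}. Evaluating: f(1) = -79, f(-1) = 37, f(3) = -171, f(-3) = 129, f(7) = -91, f(-7) = 49, f(21) = 8001, f(-21) = -8043; none is 0, so f has no rational root and is therefore irreducible over Q (a cubic with no linear factor over a field is irreducible). For an irreducible cubic, the Galois group is A_3 or S_3 according as the discriminant disc(f) = -4a^3 - 27b^2 = -4·(-59)^3 - 27·(-21)^2 = 809609 is or is not a square in Q. Here disc(f) = 809609 is not a perfect square in Q, so the Galois group of f over Q is not contained in A_3 and must be all of S_3. The splitting field has degree |S_3| = 6 over Q, so [K : Q] = 6.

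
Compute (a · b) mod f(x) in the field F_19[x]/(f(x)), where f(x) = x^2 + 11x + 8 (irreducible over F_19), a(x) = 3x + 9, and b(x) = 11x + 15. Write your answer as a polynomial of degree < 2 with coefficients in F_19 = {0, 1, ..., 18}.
a · b ≡ 9x + 4 (mod f(x))

Multiply in F_19[x]: a(x)·b(x) = (3x + 9)·(11x + 15) = 14x^2 + 11x + 2. This has degree ≥ 2, so divide by f(x) over F_19: 14x^2 + 11x + 2 = (14)·(x^2 + 11x + 8) + (9x + 4). Hence a·b ≡ 9x + 4 (mod f). (F_19[x]/(f) is a field with 19^2 = 361 elements since f is irreducible of degree 2.)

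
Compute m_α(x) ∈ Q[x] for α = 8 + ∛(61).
m_α(x) = x^3 - 24x^2 + 192x - 573

Set β = α - 8 = ∛(61), so β^3 = 61. Then (α - 8)^3 - 61 = 0, i.e. α is a root of g(x) = (x - 8)^3 - 61 = x^3 - 24x^2 + 192x - 573. Since g(x) = h(x - 8) where h(x) = x^3 - 61, and h is irreducible over Q (because 61 is not a perfect cube, so h has no rational root, and a monic cubic with no rational root is irreducible), g is also irreducible (irreducibility is preserved under the substitution x → x - 8). Hence m_α(x) = x^3 - 24x^2 + 192x - 573.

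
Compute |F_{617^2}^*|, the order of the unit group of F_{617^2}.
|F_{617^2}^*| = 380688

F_{617^2} has 617^2 = 380689 elements; its multiplicative group consists of all nonzero elements, so |F_{617^2}^*| = 380689 - 1 = 380688. (It is cyclic since any finite subgroup of the multiplicative group of a field is cyclic.)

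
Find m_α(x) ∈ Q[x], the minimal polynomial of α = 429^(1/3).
m_α(x) = x^3 - 429

α satisfies α^3 = 429, so x^3 - 429 annihilates α. By the rational root test, a rational root p/q (in lowest terms) of x^3 - 429 would satisfy p^3 = 429 q^3, forcing q = 1 and p^3 = 429; but 429 is not a perfect cube, contradiction. A monic cubic over Q with no rational root is irreducible (any nontrivial factorization would include a linear factor). Hence x^3 - 429 is the minimal polynomial of α, and in particular [Q(α):Q] = 3.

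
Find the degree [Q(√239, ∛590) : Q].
[Q(√239, ∛590) : Q] = 6

Let L = Q(√239, ∛590). Since Q(√239) ⊂ L and [Q(√239):Q] = 2, the tower law gives 2 | [L:Q]. Likewise Q(∛590) ⊂ L with [Q(∛590):Q] = 3 (because 590 is not a perfect cube), so 3 | [L:Q]. As gcd(2,3) = 1, [L:Q] is divisible by 6. Conversely L is generated over Q by √239 and ∛590, so [L:Q] ≤ 2·3 = 6. Therefore [Q(√239, ∛590) : Q] = 6.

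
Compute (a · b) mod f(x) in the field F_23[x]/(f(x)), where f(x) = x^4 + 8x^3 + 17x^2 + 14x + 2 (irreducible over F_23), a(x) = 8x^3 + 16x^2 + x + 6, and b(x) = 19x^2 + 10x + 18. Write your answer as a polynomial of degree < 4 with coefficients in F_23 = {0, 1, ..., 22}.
a · b ≡ 2x^3 + 8x^2 + 14x + 1 (mod f(x))

Multiply in F_23[x]: a(x)·b(x) = (8x^3 + 16x^2 + x + 6)·(19x^2 + 10x + 18) = 14x^5 + 16x^4 + x^3 + 21x^2 + 9x + 16. This has degree ≥ 4, so divide by f(x) over F_23: 14x^5 + 16x^4 + x^3 + 21x^2 + 9x + 16 = (14x + 19)·(x^4 + 8x^3 + 17x^2 + 14x + 2) + (2x^3 + 8x^2 + 14x + 1). Hence a·b ≡ 2x^3 + 8x^2 + 14x + 1 (mod f). (F_23[x]/(f) is a field with 23^4 = 279841 elements since f is irreducible of degree 4.)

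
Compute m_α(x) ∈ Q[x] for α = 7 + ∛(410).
m_α(x) = x^3 - 21x^2 + 147x - 753

Set β = α - 7 = ∛(410), so β^3 = 410. Then (α - 7)^3 - 410 = 0, i.e. α is a root of g(x) = (x - 7)^3 - 410 = x^3 - 21x^2 + 147x - 753. Since g(x) = h(x - 7) where h(x) = x^3 - 410, and h is irreducible over Q (because 410 is not a perfect cube, so h has no rational root, and a monic cubic with no rational root is irreducible), g is also irreducible (irreducibility is preserved under the substitution x → x - 7). Hence m_α(x) = x^3 - 21x^2 + 147x - 753.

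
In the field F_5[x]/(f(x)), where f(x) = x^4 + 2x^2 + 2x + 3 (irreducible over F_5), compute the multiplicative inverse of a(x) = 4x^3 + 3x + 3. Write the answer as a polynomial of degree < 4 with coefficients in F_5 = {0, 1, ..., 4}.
a(x)^(-1) ≡ 2x (mod f(x))

Since f is irreducible over F_5, F_5[x]/(f) is a field and a(x) ≠ 0 has an inverse. Apply the extended Euclidean algorithm to f(x) and a(x) in F_5[x]: f(x) = (4x)·a(x) + (3). The last nonzero remainder is the constant 3 = gcd(f, a) in F_5. Back-substituting through the division chain expresses 3 = s(x)·a(x) + t(x)·f(x) with s(x) ≡ x (mod f), so (x)·a(x) ≡ 3 (mod f). Multiplying by 3^(-1) ≡ 2 in F_5 gives a(x)^(-1) ≡ 2·(x) ≡ 2x (mod f). Check: (4x^3 + 3x + 3)·(2x) = 3x^4 + x^2 + x ≡ 1 (mod x^4 + 2x^2 + 2x + 3).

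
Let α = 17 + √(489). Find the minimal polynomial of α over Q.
m_α(x) = x^2 - 34x - 200

From α - 17 = √(489), squaring gives (α - 17)^2 = 489, i.e. α^2 - 34α + 289 = 489, so α^2 - 34α - 200 = 0. The discriminant of x^2 - 34x - 200 is (-34)^2 - 4·(-200) = 1156 + 800 = 1956, and 4·(489) is not a perfect square in Q since 489 is squarefree and ≠ 1. Hence x^2 - 34x - 200 is irreducible over Q and is the minimal polynomial of α.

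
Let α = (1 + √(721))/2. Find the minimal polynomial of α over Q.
m_α(x) = x^2 - x - 180

From 2α - 1 = √(721), squaring gives (2α - 1)^2 = 721, i.e. 4α^2 - 4α + 1 = 721, so α^2 - α + (1 - 721)/4 = 0. Since 721 ≡ 1 (mod 4), (1 - 721)/4 = -180 ∈ Z. The polynomial x^2 - x - 180 has discriminant 1 - 4·(-180) = 721, which is not a perfect square in Q (d = 721 is squarefree and ≠ 1), so x^2 - x - 180 is irreducible over Q. It is the minimal polynomial of α.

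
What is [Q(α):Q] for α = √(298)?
[Q(α):Q] = 2

[Q(α):Q] equals the degree of the minimal polynomial of α. Here α^2 = 298 and x^2 - 298 is irreducible (d = 298 is squarefree, ≠ 1, hence not a square), so deg(m_α) = 2. Thus [Q(α):Q] = 2.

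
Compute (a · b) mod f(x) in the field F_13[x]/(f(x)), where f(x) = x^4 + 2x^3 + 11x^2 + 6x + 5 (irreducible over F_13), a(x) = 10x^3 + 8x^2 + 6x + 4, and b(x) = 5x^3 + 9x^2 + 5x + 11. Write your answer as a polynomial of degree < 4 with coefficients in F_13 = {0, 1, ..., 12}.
a · b ≡ 3x^3 + 4x^2 + 6x + 7 (mod f(x))

Multiply in F_13[x]: a(x)·b(x) = (10x^3 + 8x^2 + 6x + 4)·(5x^3 + 9x^2 + 5x + 11) = 11x^6 + 9x^4 + 3x^3 + 11x^2 + 8x + 5. This has degree ≥ 4, so divide by f(x) over F_13: 11x^6 + 9x^4 + 3x^3 + 11x^2 + 8x + 5 = (11x^2 + 4x + 10)·(x^4 + 2x^3 + 11x^2 + 6x + 5) + (3x^3 + 4x^2 + 6x + 7). Hence a·b ≡ 3x^3 + 4x^2 + 6x + 7 (mod f). (F_13[x]/(f) is a field with 13^4 = 28561 elements since f is irreducible of degree 4.)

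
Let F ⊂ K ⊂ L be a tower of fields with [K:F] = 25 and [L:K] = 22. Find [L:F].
[L:F] = 550

The tower law says that for any tower of field extensions F ⊂ K ⊂ L with finite degrees, [L:F] = [L:K] · [K:F]. Here this gives [L:F] = 22 · 25 = 550.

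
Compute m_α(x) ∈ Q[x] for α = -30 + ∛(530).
m_α(x) = x^3 + 90x^2 + 2700x + 26470

Set β = α + 30 = ∛(530), so β^3 = 530. Then (α + 30)^3 - 530 = 0, i.e. α is a root of g(x) = (x + 30)^3 - 530 = x^3 + 90x^2 + 2700x + 26470. Since g(x) = h(x + 30) where h(x) = x^3 - 530, and h is irreducible over Q (because 530 is not a perfect cube, so h has no rational root, and a monic cubic with no rational root is irreducible), g is also irreducible (irreducibility is preserved under the substitution x → x + 30). Hence m_α(x) = x^3 + 90x^2 + 2700x + 26470.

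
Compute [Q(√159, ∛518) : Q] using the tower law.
[Q(√159, ∛518) : Q] = 6

Let L = Q(√159, ∛518). Since Q(√159) ⊂ L and [Q(√159):Q] = 2, the tower law gives 2 | [L:Q]. Likewise Q(∛518) ⊂ L with [Q(∛518):Q] = 3 (because 518 is not a perfect cube), so 3 | [L:Q]. As gcd(2,3) = 1, [L:Q] is divisible by 6. Conversely L is generated over Q by √159 and ∛518, so [L:Q] ≤ 2·3 = 6. Therefore [Q(√159, ∛518) : Q] = 6.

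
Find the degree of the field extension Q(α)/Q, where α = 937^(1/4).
[Q(α):Q] = 4

α is a root of x^4 - 937. By Eisenstein's criterion at the prime p = 937 (which divides the constant term 937 but p^2 = 877969 does not, since 937 is squarefree), x^4 - 937 is irreducible over Q. Hence [Q(α):Q] = 4.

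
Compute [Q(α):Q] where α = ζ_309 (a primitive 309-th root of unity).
[Q(α):Q] = 204

The minimal polynomial of ζ_309 over Q is the 309-th cyclotomic polynomial Φ_309(x), which is irreducible over Q and has degree φ(309) = 204. Hence [Q(α):Q] = φ(309) = 204.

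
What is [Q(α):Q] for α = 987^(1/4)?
[Q(α):Q] = 4

α is a root of x^4 - 987. By Eisenstein's criterion at the prime p = 3 (which divides the constant term 987 but p^2 = 9 does not, since 987 is squarefree), x^4 - 987 is irreducible over Q. Hence [Q(α):Q] = 4.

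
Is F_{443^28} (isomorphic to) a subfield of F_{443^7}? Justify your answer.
No: F_{443^28} is not a subfield of F_{443^7}

F_{p^m} embeds in F_{p^n} iff m | n. Here 28 ∤ 7 (since 7 = 0·28 + 7 with remainder 7 ≠ 0), so F_{443^28} is not a subfield of F_{443^7}. Equivalently: if it were, the tower law would give 28 = [F_{443^28}:F_443] dividing [F_{443^7}:F_443] = 7, contradiction.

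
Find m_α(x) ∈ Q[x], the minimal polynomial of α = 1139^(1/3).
m_α(x) = x^3 - 1139

α satisfies α^3 = 1139, so x^3 - 1139 annihilates α. By the rational root test, a rational root p/q (in lowest terms) of x^3 - 1139 would satisfy p^3 = 1139 q^3, forcing q = 1 and p^3 = 1139; but 1139 is not a perfect cube, contradiction. A monic cubic over Q with no rational root is irreducible (any nontrivial factorization would include a linear factor). Hence x^3 - 1139 is the minimal polynomial of α, and in particular [Q(α):Q] = 3.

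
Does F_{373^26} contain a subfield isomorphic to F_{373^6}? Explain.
No: F_{373^6} is not a subfield of F_{373^26}

F_{p^m} embeds in F_{p^n} iff m | n. Here 6 ∤ 26 (since 26 = 4·6 + 2 with remainder 2 ≠ 0), so F_{373^6} is not a subfield of F_{373^26}. Equivalently: if it were, the tower law would give 6 = [F_{373^6}:F_373] dividing [F_{373^26}:F_373] = 26, contradiction.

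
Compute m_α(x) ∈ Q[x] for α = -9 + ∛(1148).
m_α(x) = x^3 + 27x^2 + 243x - 419

Set β = α + 9 = ∛(1148), so β^3 = 1148. Then (α + 9)^3 - 1148 = 0, i.e. α is a root of g(x) = (x + 9)^3 - 1148 = x^3 + 27x^2 + 243x - 419. Since g(x) = h(x + 9) where h(x) = x^3 - 1148, and h is irreducible over Q (because 1148 is not a perfect cube, so h has no rational root, and a monic cubic with no rational root is irreducible), g is also irreducible (irreducibility is preserved under the substitution x → x + 9). Hence m_α(x) = x^3 + 27x^2 + 243x - 419.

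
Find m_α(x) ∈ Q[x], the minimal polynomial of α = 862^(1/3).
m_α(x) = x^3 - 862

α satisfies α^3 = 862, so x^3 - 862 annihilates α. By the rational root test, a rational root p/q (in lowest terms) of x^3 - 862 would satisfy p^3 = 862 q^3, forcing q = 1 and p^3 = 862; but 862 is not a perfect cube, contradiction. A monic cubic over Q with no rational root is irreducible (any nontrivial factorization would include a linear factor). Hence x^3 - 862 is the minimal polynomial of α, and in particular [Q(α):Q] = 3.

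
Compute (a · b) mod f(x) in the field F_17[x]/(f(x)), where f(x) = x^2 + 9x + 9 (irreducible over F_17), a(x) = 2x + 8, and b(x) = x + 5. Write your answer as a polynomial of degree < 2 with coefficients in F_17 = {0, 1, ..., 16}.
a · b ≡ 5 (mod f(x))

Multiply in F_17[x]: a(x)·b(x) = (2x + 8)·(x + 5) = 2x^2 + x + 6. This has degree ≥ 2, so divide by f(x) over F_17: 2x^2 + x + 6 = (2)·(x^2 + 9x + 9) + (5). Hence a·b ≡ 5 (mod f). (F_17[x]/(f) is a field with 17^2 = 289 elements since f is irreducible of degree 2.)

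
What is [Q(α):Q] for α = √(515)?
[Q(α):Q] = 2

[Q(α):Q] equals the degree of the minimal polynomial of α. Here α^2 = 515 and x^2 - 515 is irreducible (d = 515 is squarefree, ≠ 1, hence not a square), so deg(m_α) = 2. Thus [Q(α):Q] = 2.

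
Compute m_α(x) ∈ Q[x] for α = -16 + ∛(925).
m_α(x) = x^3 + 48x^2 + 768x + 3171

Set β = α + 16 = ∛(925), so β^3 = 925. Then (α + 16)^3 - 925 = 0, i.e. α is a root of g(x) = (x + 16)^3 - 925 = x^3 + 48x^2 + 768x + 3171. Since g(x) = h(x + 16) where h(x) = x^3 - 925, and h is irreducible over Q (because 925 is not a perfect cube, so h has no rational root, and a monic cubic with no rational root is irreducible), g is also irreducible (irreducibility is preserved under the substitution x → x + 16). Hence m_α(x) = x^3 + 48x^2 + 768x + 3171.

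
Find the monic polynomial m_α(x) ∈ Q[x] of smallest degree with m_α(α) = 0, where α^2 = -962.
m_α(x) = x^2 + 962

α satisfies α^2 + 962 = 0, so x^2 + 962 annihilates α. Since d = -962 is squarefree and ≠ 1, it is not a perfect square in Q, so x^2 + 962 has no rational root and is therefore irreducible over Q (a degree-2 polynomial over a field is irreducible iff it has no root). Hence m_α(x) = x^2 + 962.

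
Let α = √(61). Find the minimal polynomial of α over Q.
m_α(x) = x^2 - 61

α satisfies α^2 - 61 = 0, so x^2 - 61 annihilates α. Since d = 61 is squarefree and ≠ 1, it is not a perfect square in Q, so x^2 - 61 has no rational root and is therefore irreducible over Q (a degree-2 polynomial over a field is irreducible iff it has no root). Hence m_α(x) = x^2 - 61.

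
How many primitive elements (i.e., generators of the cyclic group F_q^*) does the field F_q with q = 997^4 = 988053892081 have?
There are φ(988053892080) = 259782297600 primitive elements

F_q^* is cyclic of order q - 1 = 988053892080. A cyclic group of order m has exactly φ(m) generators. Here m = 988053892080 = 2^4 · 3 · 5 · 83 · 499 · 99401, so the number of primitive elements is φ(988053892080) = 259782297600.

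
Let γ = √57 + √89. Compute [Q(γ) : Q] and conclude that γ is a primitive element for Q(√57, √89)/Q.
[Q(γ) : Q] = 4 (equivalently, Q(γ) = Q(√57, √89))

Obviously Q(γ) ⊆ Q(√57, √89), and [Q(√57, √89):Q] = 4 (since 57, 89 are distinct squarefree integers > 1 with 5073 not a perfect square). To show equality we compute the minimal polynomial of γ. From γ = √57 + √89: γ^2 = 57 + 2√(5073) + 89 = 146 + 2√(5073), so γ^2 - 146 = 2√(5073); squaring, (γ^2 - 146)^2 = 4·5073, i.e. γ^4 - 292γ^2 + 21316 - 20292 = 0, i.e. γ^4 - 292γ^2 + 1024 = 0. So γ is a root of x^4 - 292x^2 + 1024. This polynomial is irreducible over Q: it has no rational root (each ±√57 ± √89 is irrational), and any factorization into two quadratics over Q would force √(5073) ∈ Q (pairing opposite roots) or √57, √89 ∈ Q (other pairings), all impossible. Hence [Q(γ):Q] = 4 = [Q(√57, √89):Q], so Q(γ) = Q(√57, √89).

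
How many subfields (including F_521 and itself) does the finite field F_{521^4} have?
F_{521^4} has 3 subfields

The subfields of F_{p^n} are exactly the fields F_{p^d} for d | n (each is the fixed field of the unique index-d subgroup of Gal(F_{p^n}/F_p) ≅ Z/nZ). The divisors of n = 4 are {1, 2, 4}, giving 3 subfields: F_{521^1}, F_{521^2}, F_{521^4}.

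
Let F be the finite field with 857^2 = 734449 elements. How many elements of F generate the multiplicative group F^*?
There are φ(734448) = 203520 primitive elements

F_q^* is cyclic of order q - 1 = 734448. A cyclic group of order m has exactly φ(m) generators. Here m = 734448 = 2^4 · 3 · 11 · 13 · 107, so the number of primitive elements is φ(734448) = 203520.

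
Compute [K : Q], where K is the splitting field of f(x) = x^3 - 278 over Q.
[K : Q] = 6

The roots of x^3 - 278 are ∛278, ω∛278, ω^2∛278 where ω = e^(2πi/3) is a primitive cube root of unity, so K = Q(∛278, ω). Now [Q(∛278):Q] = 3 (since 278 is not a perfect cube, x^3 - 278 is irreducible) and [Q(ω):Q] = 2. Both 2 and 3 divide [K:Q], and [K:Q] ≤ 3·2 = 6, so [K:Q] = 6. (Equivalently: Q(∛278) ⊂ R but ω ∉ R, so [K : Q(∛278)] = 2.)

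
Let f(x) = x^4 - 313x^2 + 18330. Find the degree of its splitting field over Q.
[K : Q] = 4

Solving the quadratic in x^2: x^2 = (313 ± √(313^2 - 4·18330))/2 = (313 ± √24649)/2 = (313 ± 157)/2, giving x^2 = 78 or x^2 = 235. So f(x) = (x^2 - 78)(x^2 - 235) and the roots of f are ±√78, ±√235. Hence the splitting field is K = Q(√78, √235). Since 78 and 235 are distinct squarefree integers > 1, their product 18330 is not a perfect square, so √235 ∉ Q(√78). By the tower law [K:Q] = [Q(√78,√235):Q(√78)] · [Q(√78):Q] = 2 · 2 = 4.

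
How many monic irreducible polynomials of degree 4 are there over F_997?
There are 247013224518 monic irreducible polynomials of degree 4 over F_997

Each element of F_{997^4} that lies in no proper subfield is a root of exactly one monic irreducible of degree 4 over F_997, and each such polynomial has 4 distinct roots in F_{997^4}. By Möbius inversion the count is N_997(4) = (1/4) Σ_{d|4} μ(4/d) · 997^d = (1/4)(μ(4)·997^1 + μ(2)·997^2 + μ(1)·997^4) = 988052898072/4 = 247013224518.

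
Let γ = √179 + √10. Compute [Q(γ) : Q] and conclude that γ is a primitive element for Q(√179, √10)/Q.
[Q(γ) : Q] = 4 (equivalently, Q(γ) = Q(√179, √10))

Obviously Q(γ) ⊆ Q(√179, √10), and [Q(√179, √10):Q] = 4 (since 179, 10 are distinct squarefree integers > 1 with 1790 not a perfect square). To show equality we compute the minimal polynomial of γ. From γ = √179 + √10: γ^2 = 179 + 2√(1790) + 10 = 189 + 2√(1790), so γ^2 - 189 = 2√(1790); squaring, (γ^2 - 189)^2 = 4·1790, i.e. γ^4 - 378γ^2 + 35721 - 7160 = 0, i.e. γ^4 - 378γ^2 + 28561 = 0. So γ is a root of x^4 - 378x^2 + 28561. This polynomial is irreducible over Q: it has no rational root (each ±√179 ± √10 is irrational), and any factorization into two quadratics over Q would force √(1790) ∈ Q (pairing opposite roots) or √179, √10 ∈ Q (other pairings), all impossible. Hence [Q(γ):Q] = 4 = [Q(√179, √10):Q], so Q(γ) = Q(√179, √10).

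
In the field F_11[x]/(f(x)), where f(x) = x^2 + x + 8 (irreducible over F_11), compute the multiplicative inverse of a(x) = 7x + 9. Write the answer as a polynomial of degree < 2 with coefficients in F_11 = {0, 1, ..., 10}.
a(x)^(-1) ≡ 5x + 8 (mod f(x))

Since f is irreducible over F_11, F_11[x]/(f) is a field and a(x) ≠ 0 has an inverse. Apply the extended Euclidean algorithm to f(x) and a(x) in F_11[x]: f(x) = (8x + 4)·a(x) + (5). The last nonzero remainder is the constant 5 = gcd(f, a) in F_11. Back-substituting through the division chain expresses 5 = s(x)·a(x) + t(x)·f(x) with s(x) ≡ 3x + 7 (mod f), so (3x + 7)·a(x) ≡ 5 (mod f). Multiplying by 5^(-1) ≡ 9 in F_11 gives a(x)^(-1) ≡ 9·(3x + 7) ≡ 5x + 8 (mod f). Check: (7x + 9)·(5x + 8) = 2x^2 + 2x + 6 ≡ 1 (mod x^2 + x + 8).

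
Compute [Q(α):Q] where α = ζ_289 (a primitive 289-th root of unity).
[Q(α):Q] = 272

The minimal polynomial of ζ_289 over Q is the 289-th cyclotomic polynomial Φ_289(x), which is irreducible over Q and has degree φ(289) = 272. Hence [Q(α):Q] = φ(289) = 272.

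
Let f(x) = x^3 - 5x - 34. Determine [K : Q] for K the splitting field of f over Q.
[K : Q] = 6

By the rational root test, any rational root of the monic integer polynomial f(x) = x^3 - 5x - 34 must be an integer dividing the constant term -34, i.e. one of ±{1, 2, 17, 34}. Evaluating: f(1) = -38, f(-1) = -30, f(2) = -36, f(-2) = -32, f(17) = 4794, f(-17) = -4862, f(34) = 39100, f(-34) = -39168; none is 0, so f has no rational root and is therefore irreducible over Q (a cubic with no linear factor over a field is irreducible). For an irreducible cubic, the Galois group is A_3 or S_3 according as the discriminant disc(f) = -4a^3 - 27b^2 = -4·(-5)^3 - 27·(-34)^2 = -30712 is or is not a square in Q. Here disc(f) = -30712 is not a perfect square in Q, so the Galois group of f over Q is not contained in A_3 and must be all of S_3. The splitting field has degree |S_3| = 6 over Q, so [K : Q] = 6.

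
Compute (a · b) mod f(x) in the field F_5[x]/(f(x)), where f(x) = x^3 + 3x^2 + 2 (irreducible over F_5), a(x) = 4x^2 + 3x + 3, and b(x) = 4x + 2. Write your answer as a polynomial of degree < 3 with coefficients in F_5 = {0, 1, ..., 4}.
a · b ≡ 2x^2 + 3x + 4 (mod f(x))

Multiply in F_5[x]: a(x)·b(x) = (4x^2 + 3x + 3)·(4x + 2) = x^3 + 3x + 1. This has degree ≥ 3, so divide by f(x) over F_5: x^3 + 3x + 1 = (1)·(x^3 + 3x^2 + 2) + (2x^2 + 3x + 4). Hence a·b ≡ 2x^2 + 3x + 4 (mod f). (F_5[x]/(f) is a field with 5^3 = 125 elements since f is irreducible of degree 3.)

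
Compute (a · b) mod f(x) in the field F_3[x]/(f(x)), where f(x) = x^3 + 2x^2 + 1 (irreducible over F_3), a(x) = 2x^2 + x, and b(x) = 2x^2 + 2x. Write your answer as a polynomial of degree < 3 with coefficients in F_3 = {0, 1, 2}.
a · b ≡ 2x + 2 (mod f(x))

Multiply in F_3[x]: a(x)·b(x) = (2x^2 + x)·(2x^2 + 2x) = x^4 + 2x^2. This has degree ≥ 3, so divide by f(x) over F_3: x^4 + 2x^2 = (x + 1)·(x^3 + 2x^2 + 1) + (2x + 2). Hence a·b ≡ 2x + 2 (mod f). (F_3[x]/(f) is a field with 3^3 = 27 elements since f is irreducible of degree 3.)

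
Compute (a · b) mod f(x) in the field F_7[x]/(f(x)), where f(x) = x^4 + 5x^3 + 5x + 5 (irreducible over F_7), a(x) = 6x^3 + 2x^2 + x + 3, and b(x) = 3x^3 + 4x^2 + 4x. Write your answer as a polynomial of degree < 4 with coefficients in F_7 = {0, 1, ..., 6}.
a · b ≡ 6x^3 + 2x^2 + 2x + 5 (mod f(x))

Multiply in F_7[x]: a(x)·b(x) = (6x^3 + 2x^2 + x + 3)·(3x^3 + 4x^2 + 4x) = 4x^6 + 2x^5 + 2x^2 + 5x. This has degree ≥ 4, so divide by f(x) over F_7: 4x^6 + 2x^5 + 2x^2 + 5x = (4x^2 + 3x + 6)·(x^4 + 5x^3 + 5x + 5) + (6x^3 + 2x^2 + 2x + 5). Hence a·b ≡ 6x^3 + 2x^2 + 2x + 5 (mod f). (F_7[x]/(f) is a field with 7^4 = 2401 elements since f is irreducible of degree 4.)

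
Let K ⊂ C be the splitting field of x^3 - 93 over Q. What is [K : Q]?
[K : Q] = 6

The roots of x^3 - 93 are ∛93, ω∛93, ω^2∛93 where ω = e^(2πi/3) is a primitive cube root of unity, so K = Q(∛93, ω). Now [Q(∛93):Q] = 3 (since 93 is not a perfect cube, x^3 - 93 is irreducible) and [Q(ω):Q] = 2. Both 2 and 3 divide [K:Q], and [K:Q] ≤ 3·2 = 6, so [K:Q] = 6. (Equivalently: Q(∛93) ⊂ R but ω ∉ R, so [K : Q(∛93)] = 2.)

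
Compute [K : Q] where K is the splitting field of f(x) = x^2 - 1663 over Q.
[K : Q] = 2

f(x) = x^2 - 1663 factors as (x - √1663)(x + √1663). The splitting field is K = Q(√1663). Since 1663 is squarefree and > 1, it is not a perfect square, so x^2 - 1663 is irreducible over Q and [Q(√1663) : Q] = 2. Hence [K : Q] = 2.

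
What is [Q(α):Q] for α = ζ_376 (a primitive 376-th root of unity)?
[Q(α):Q] = 184

The minimal polynomial of ζ_376 over Q is the 376-th cyclotomic polynomial Φ_376(x), which is irreducible over Q and has degree φ(376) = 184. Hence [Q(α):Q] = φ(376) = 184.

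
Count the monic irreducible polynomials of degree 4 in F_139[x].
There are 93320430 monic irreducible polynomials of degree 4 over F_139

Each element of F_{139^4} that lies in no proper subfield is a root of exactly one monic irreducible of degree 4 over F_139, and each such polynomial has 4 distinct roots in F_{139^4}. By Möbius inversion the count is N_139(4) = (1/4) Σ_{d|4} μ(4/d) · 139^d = (1/4)(μ(4)·139^1 + μ(2)·139^2 + μ(1)·139^4) = 373281720/4 = 93320430.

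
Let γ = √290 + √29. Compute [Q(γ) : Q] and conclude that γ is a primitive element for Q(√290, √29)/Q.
[Q(γ) : Q] = 4 (equivalently, Q(γ) = Q(√290, √29))

Obviously Q(γ) ⊆ Q(√290, √29), and [Q(√290, √29):Q] = 4 (since 290, 29 are distinct squarefree integers > 1 with 8410 not a perfect square). To show equality we compute the minimal polynomial of γ. From γ = √290 + √29: γ^2 = 290 + 2√(8410) + 29 = 319 + 2√(8410), so γ^2 - 319 = 2√(8410); squaring, (γ^2 - 319)^2 = 4·8410, i.e. γ^4 - 638γ^2 + 101761 - 33640 = 0, i.e. γ^4 - 638γ^2 + 68121 = 0. So γ is a root of x^4 - 638x^2 + 68121. This polynomial is irreducible over Q: it has no rational root (each ±√290 ± √29 is irrational), and any factorization into two quadratics over Q would force √(8410) ∈ Q (pairing opposite roots) or √290, √29 ∈ Q (other pairings), all impossible. Hence [Q(γ):Q] = 4 = [Q(√290, √29):Q], so Q(γ) = Q(√290, √29).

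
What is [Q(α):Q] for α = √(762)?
[Q(α):Q] = 2

[Q(α):Q] equals the degree of the minimal polynomial of α. Here α^2 = 762 and x^2 - 762 is irreducible (d = 762 is squarefree, ≠ 1, hence not a square), so deg(m_α) = 2. Thus [Q(α):Q] = 2.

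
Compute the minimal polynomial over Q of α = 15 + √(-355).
m_α(x) = x^2 - 30x + 580

From α - 15 = √(-355), squaring gives (α - 15)^2 = -355, i.e. α^2 - 30α + 225 = -355, so α^2 - 30α + 580 = 0. The discriminant of x^2 - 30x + 580 is (-30)^2 - 4·(580) = 900 - 2320 = -1420, and 4·(-355) is not a perfect square in Q since -355 is squarefree and ≠ 1. Hence x^2 - 30x + 580 is irreducible over Q and is the minimal polynomial of α.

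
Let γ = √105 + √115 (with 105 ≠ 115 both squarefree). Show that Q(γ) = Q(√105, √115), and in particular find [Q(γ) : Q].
[Q(γ) : Q] = 4 (equivalently, Q(γ) = Q(√105, √115))

Obviously Q(γ) ⊆ Q(√105, √115), and [Q(√105, √115):Q] = 4 (since 105, 115 are distinct squarefree integers > 1 with 12075 not a perfect square). To show equality we compute the minimal polynomial of γ. From γ = √105 + √115: γ^2 = 105 + 2√(12075) + 115 = 220 + 2√(12075), so γ^2 - 220 = 2√(12075); squaring, (γ^2 - 220)^2 = 4·12075, i.e. γ^4 - 440γ^2 + 48400 - 48300 = 0, i.e. γ^4 - 440γ^2 + 100 = 0. So γ is a root of x^4 - 440x^2 + 100. This polynomial is irreducible over Q: it has no rational root (each ±√105 ± √115 is irrational), and any factorization into two quadratics over Q would force √(12075) ∈ Q (pairing opposite roots) or √105, √115 ∈ Q (other pairings), all impossible. Hence [Q(γ):Q] = 4 = [Q(√105, √115):Q], so Q(γ) = Q(√105, √115).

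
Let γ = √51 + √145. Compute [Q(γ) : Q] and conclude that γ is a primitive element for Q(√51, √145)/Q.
[Q(γ) : Q] = 4 (equivalently, Q(γ) = Q(√51, √145))

Obviously Q(γ) ⊆ Q(√51, √145), and [Q(√51, √145):Q] = 4 (since 51, 145 are distinct squarefree integers > 1 with 7395 not a perfect square). To show equality we compute the minimal polynomial of γ. From γ = √51 + √145: γ^2 = 51 + 2√(7395) + 145 = 196 + 2√(7395), so γ^2 - 196 = 2√(7395); squaring, (γ^2 - 196)^2 = 4·7395, i.e. γ^4 - 392γ^2 + 38416 - 29580 = 0, i.e. γ^4 - 392γ^2 + 8836 = 0. So γ is a root of x^4 - 392x^2 + 8836. This polynomial is irreducible over Q: it has no rational root (each ±√51 ± √145 is irrational), and any factorization into two quadratics over Q would force √(7395) ∈ Q (pairing opposite roots) or √51, √145 ∈ Q (other pairings), all impossible. Hence [Q(γ):Q] = 4 = [Q(√51, √145):Q], so Q(γ) = Q(√51, √145).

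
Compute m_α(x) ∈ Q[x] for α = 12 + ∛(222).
m_α(x) = x^3 - 36x^2 + 432x - 1950

Set β = α - 12 = ∛(222), so β^3 = 222. Then (α - 12)^3 - 222 = 0, i.e. α is a root of g(x) = (x - 12)^3 - 222 = x^3 - 36x^2 + 432x - 1950. Since g(x) = h(x - 12) where h(x) = x^3 - 222, and h is irreducible over Q (because 222 is not a perfect cube, so h has no rational root, and a monic cubic with no rational root is irreducible), g is also irreducible (irreducibility is preserved under the substitution x → x - 12). Hence m_α(x) = x^3 - 36x^2 + 432x - 1950.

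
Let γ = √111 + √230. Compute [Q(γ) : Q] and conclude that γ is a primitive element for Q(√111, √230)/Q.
[Q(γ) : Q] = 4 (equivalently, Q(γ) = Q(√111, √230))

Obviously Q(γ) ⊆ Q(√111, √230), and [Q(√111, √230):Q] = 4 (since 111, 230 are distinct squarefree integers > 1 with 25530 not a perfect square). To show equality we compute the minimal polynomial of γ. From γ = √111 + √230: γ^2 = 111 + 2√(25530) + 230 = 341 + 2√(25530), so γ^2 - 341 = 2√(25530); squaring, (γ^2 - 341)^2 = 4·25530, i.e. γ^4 - 682γ^2 + 116281 - 102120 = 0, i.e. γ^4 - 682γ^2 + 14161 = 0. So γ is a root of x^4 - 682x^2 + 14161. This polynomial is irreducible over Q: it has no rational root (each ±√111 ± √230 is irrational), and any factorization into two quadratics over Q would force √(25530) ∈ Q (pairing opposite roots) or √111, √230 ∈ Q (other pairings), all impossible. Hence [Q(γ):Q] = 4 = [Q(√111, √230):Q], so Q(γ) = Q(√111, √230).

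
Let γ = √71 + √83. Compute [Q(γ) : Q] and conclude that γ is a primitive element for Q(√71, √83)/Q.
[Q(γ) : Q] = 4 (equivalently, Q(γ) = Q(√71, √83))

Obviously Q(γ) ⊆ Q(√71, √83), and [Q(√71, √83):Q] = 4 (since 71, 83 are distinct squarefree integers > 1 with 5893 not a perfect square). To show equality we compute the minimal polynomial of γ. From γ = √71 + √83: γ^2 = 71 + 2√(5893) + 83 = 154 + 2√(5893), so γ^2 - 154 = 2√(5893); squaring, (γ^2 - 154)^2 = 4·5893, i.e. γ^4 - 308γ^2 + 23716 - 23572 = 0, i.e. γ^4 - 308γ^2 + 144 = 0. So γ is a root of x^4 - 308x^2 + 144. This polynomial is irreducible over Q: it has no rational root (each ±√71 ± √83 is irrational), and any factorization into two quadratics over Q would force √(5893) ∈ Q (pairing opposite roots) or √71, √83 ∈ Q (other pairings), all impossible. Hence [Q(γ):Q] = 4 = [Q(√71, √83):Q], so Q(γ) = Q(√71, √83).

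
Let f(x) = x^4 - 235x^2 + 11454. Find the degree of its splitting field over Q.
[K : Q] = 4

Solving the quadratic in x^2: x^2 = (235 ± √(235^2 - 4·11454))/2 = (235 ± √9409)/2 = (235 ± 97)/2, giving x^2 = 69 or x^2 = 166. So f(x) = (x^2 - 69)(x^2 - 166) and the roots of f are ±√69, ±√166. Hence the splitting field is K = Q(√69, √166). Since 69 and 166 are distinct squarefree integers > 1, their product 11454 is not a perfect square, so √166 ∉ Q(√69). By the tower law [K:Q] = [Q(√69,√166):Q(√69)] · [Q(√69):Q] = 2 · 2 = 4.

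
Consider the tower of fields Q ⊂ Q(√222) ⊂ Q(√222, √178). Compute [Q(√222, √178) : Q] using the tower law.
[Q(√222, √178) : Q] = 4

[Q(√222):Q] = 2 (min poly x^2 - 222, irreducible since 222 is squarefree > 1). For the top step, suppose √178 ∈ Q(√222), say √178 = c + d√222 with c, d ∈ Q. Squaring: 178 = c^2 + 222d^2 + 2cd√222. Since √222 ∉ Q this forces 2cd = 0. If d = 0 then √178 = c ∈ Q, contradicting 178 squarefree > 1. If c = 0 then 178 = 222d^2, so 222·178 = (222d)^2 is a perfect square in Q — but 222·178 = 39516 is not a perfect square (since 222 and 178 are distinct squarefree integers). Contradiction. Hence √178 ∉ Q(√222), so x^2 - 178 stays irreducible over Q(√222) and [Q(√222, √178) : Q(√222)] = 2. By the tower law, [Q(√222, √178) : Q] = 2 · 2 = 4.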